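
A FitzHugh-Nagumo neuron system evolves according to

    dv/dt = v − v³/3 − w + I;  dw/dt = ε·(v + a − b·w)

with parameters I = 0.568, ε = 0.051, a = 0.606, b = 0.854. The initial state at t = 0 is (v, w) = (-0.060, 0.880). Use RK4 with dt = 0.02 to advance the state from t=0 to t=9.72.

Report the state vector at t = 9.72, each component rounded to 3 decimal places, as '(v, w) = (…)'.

(v, w) = (-1.545, 0.211)

t=0.000: state=(-0.060, 0.880)
step 1 (dt=0.02): k1=(-0.372, -0.010), k2=(-0.376, -0.011), k3=(-0.376, -0.011), k4=(-0.379, -0.011); state += dt/6·(k1+2k2+2k3+k4)
t=0.020: state=(-0.068, 0.880)
t=0.040: state=(-0.075, 0.880)
t=0.060: state=(-0.083, 0.879)
continuing one RK4 step at a time; state shown every 25 steps (Δt=0.5):
t=0.500: state=(-0.298, 0.872)
t=1.000: state=(-0.661, 0.857)
t=1.500: state=(-1.119, 0.831)
t=2.000: state=(-1.507, 0.795)
t=2.500: state=(-1.707, 0.752)
t=3.000: state=(-1.772, 0.707)
t=3.500: state=(-1.781, 0.662)
t=4.000: state=(-1.771, 0.619)
t=4.500: state=(-1.754, 0.576)
t=5.000: state=(-1.735, 0.535)
t=5.500: state=(-1.715, 0.495)
t=6.000: state=(-1.695, 0.457)
t=6.500: state=(-1.675, 0.420)
t=7.000: state=(-1.655, 0.384)
t=7.500: state=(-1.635, 0.350)
t=8.000: state=(-1.615, 0.316)
t=8.500: state=(-1.595, 0.284)
t=9.000: state=(-1.574, 0.254)
t=9.500: state=(-1.554, 0.224)
t=9.720: state=(-1.545, 0.211)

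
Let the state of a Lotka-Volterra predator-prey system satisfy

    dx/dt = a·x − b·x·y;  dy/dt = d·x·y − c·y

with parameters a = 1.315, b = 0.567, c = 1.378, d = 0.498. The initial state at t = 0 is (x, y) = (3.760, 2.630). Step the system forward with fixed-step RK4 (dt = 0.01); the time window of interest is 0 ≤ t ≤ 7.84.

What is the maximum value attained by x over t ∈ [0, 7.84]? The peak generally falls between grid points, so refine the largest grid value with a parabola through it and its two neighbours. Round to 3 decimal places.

t=0.000: state=(3.760, 2.630)
step 1 (dt=0.01): k1=(-0.663, 1.300), k2=(-0.676, 1.299), k3=(-0.676, 1.299), k4=(-0.689, 1.298); state += dt/6·(k1+2k2+2k3+k4)
t=0.010: state=(3.753, 2.643)
t=0.020: state=(3.746, 2.656)
t=0.030: state=(3.739, 2.669)
continuing one RK4 step at a time; state shown every 50 steps (Δt=0.5):
t=0.500: state=(3.170, 3.157)
t=1.000: state=(2.457, 3.183)
t=1.500: state=(2.026, 2.772)
t=2.000: state=(1.917, 2.260)
t=2.500: state=(2.072, 1.856)
t=3.000: state=(2.452, 1.629)
t=3.500: state=(3.005, 1.610)
t=4.000: state=(3.581, 1.839)
t=4.500: state=(3.839, 2.351)
t=5.000: state=(3.475, 2.973)
t=5.500: state=(2.743, 3.242)
t=6.000: state=(2.169, 2.981)
t=6.500: state=(1.929, 2.476)
t=7.000: state=(1.976, 2.011)
t=7.500: state=(2.263, 1.703)
t=7.840: state=(2.576, 1.604)
largest grid value and its neighbours: x(4.460)=3.83986, x(4.470)=3.84011, x(4.480)=3.84009
parabola through these three points peaks at t≈4.474 with x≈3.84013

max x = 3.840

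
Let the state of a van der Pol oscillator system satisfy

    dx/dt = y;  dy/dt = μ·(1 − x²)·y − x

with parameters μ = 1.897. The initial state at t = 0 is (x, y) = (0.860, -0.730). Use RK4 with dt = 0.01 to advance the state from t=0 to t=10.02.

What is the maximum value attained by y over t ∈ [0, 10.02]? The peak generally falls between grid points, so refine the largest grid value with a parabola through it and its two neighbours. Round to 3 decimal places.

t=0.000: state=(0.860, -0.730)
step 1 (dt=0.01): k1=(-0.730, -1.221), k2=(-0.736, -1.229), k3=(-0.736, -1.229), k4=(-0.742, -1.237); state += dt/6·(k1+2k2+2k3+k4)
t=0.010: state=(0.853, -0.742)
t=0.020: state=(0.845, -0.755)
t=0.030: state=(0.838, -0.767)
continuing one RK4 step at a time; state shown every 50 steps (Δt=0.5):
t=0.500: state=(0.286, -1.739)
t=1.000: state=(-1.073, -3.363)
t=1.500: state=(-1.958, -0.244)
t=2.000: state=(-1.881, 0.331)
t=2.500: state=(-1.689, 0.429)
t=3.000: state=(-1.448, 0.546)
t=3.500: state=(-1.123, 0.787)
t=4.000: state=(-0.592, 1.472)
t=4.500: state=(0.601, 3.508)
t=5.000: state=(1.947, 0.832)
t=5.500: state=(1.968, -0.284)
t=6.000: state=(1.795, -0.390)
t=6.500: state=(1.579, -0.479)
t=7.000: state=(1.305, -0.638)
t=7.500: state=(0.906, -1.021)
t=8.000: state=(0.146, -2.283)
t=8.500: state=(-1.460, -3.056)
t=9.000: state=(-2.018, 0.053)
t=9.500: state=(-1.890, 0.350)
t=10.000: state=(-1.695, 0.429)
t=10.020: state=(-1.687, 0.432)
largest grid value and its neighbours: y(4.580)=3.68915, y(4.590)=3.69227, y(4.600)=3.69022
parabola through these three points peaks at t≈4.591 with y≈3.69229

max y = 3.692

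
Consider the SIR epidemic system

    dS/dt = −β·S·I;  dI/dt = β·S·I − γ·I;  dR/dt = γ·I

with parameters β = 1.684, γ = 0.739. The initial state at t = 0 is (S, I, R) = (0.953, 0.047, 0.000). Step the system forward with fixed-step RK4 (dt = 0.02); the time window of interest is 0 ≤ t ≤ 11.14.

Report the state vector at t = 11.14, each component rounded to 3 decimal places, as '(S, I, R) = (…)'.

t=0.000: state=(0.953, 0.047, 0.000)
step 1 (dt=0.02): k1=(-0.075, 0.041, 0.035), k2=(-0.076, 0.041, 0.035), k3=(-0.076, 0.041, 0.035), k4=(-0.077, 0.041, 0.035); state += dt/6·(k1+2k2+2k3+k4)
t=0.020: state=(0.951, 0.048, 0.001)
t=0.040: state=(0.950, 0.049, 0.001)
t=0.060: state=(0.948, 0.049, 0.002)
continuing one RK4 step at a time; state shown every 25 steps (Δt=0.5):
t=0.500: state=(0.907, 0.071, 0.022)
t=1.000: state=(0.844, 0.103, 0.054)
t=1.500: state=(0.762, 0.140, 0.098)
t=2.000: state=(0.666, 0.177, 0.157)
t=2.500: state=(0.567, 0.205, 0.228)
t=3.000: state=(0.474, 0.220, 0.307)
t=3.500: state=(0.394, 0.218, 0.388)
t=4.000: state=(0.329, 0.204, 0.467)
t=4.500: state=(0.280, 0.182, 0.538)
t=5.000: state=(0.242, 0.157, 0.601)
t=5.500: state=(0.215, 0.131, 0.654)
t=6.000: state=(0.194, 0.108, 0.698)
t=6.500: state=(0.179, 0.087, 0.734)
t=7.000: state=(0.168, 0.070, 0.763)
t=7.500: state=(0.159, 0.055, 0.786)
t=8.000: state=(0.153, 0.043, 0.804)
t=8.500: state=(0.148, 0.034, 0.818)
t=9.000: state=(0.144, 0.027, 0.829)
t=9.500: state=(0.141, 0.021, 0.838)
t=10.000: state=(0.139, 0.016, 0.845)
t=10.500: state=(0.137, 0.013, 0.850)
t=11.000: state=(0.136, 0.010, 0.854)
t=11.140: state=(0.136, 0.009, 0.855)

(S, I, R) = (0.136, 0.009, 0.855)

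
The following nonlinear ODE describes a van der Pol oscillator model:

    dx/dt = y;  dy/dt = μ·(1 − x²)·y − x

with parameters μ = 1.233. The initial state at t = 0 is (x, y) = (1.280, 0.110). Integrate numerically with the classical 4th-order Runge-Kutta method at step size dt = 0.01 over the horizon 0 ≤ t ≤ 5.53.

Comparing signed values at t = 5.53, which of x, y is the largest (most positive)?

t=0.000: state=(1.280, 0.110)
step 1 (dt=0.01): k1=(0.110, -1.367), k2=(0.103, -1.362), k3=(0.103, -1.362), k4=(0.096, -1.357); state += dt/6·(k1+2k2+2k3+k4)
t=0.010: state=(1.281, 0.096)
t=0.020: state=(1.282, 0.083)
t=0.030: state=(1.283, 0.069)
continuing one RK4 step at a time; state shown every 20 steps (Δt=0.2):
t=0.200: state=(1.276, -0.143)
t=0.400: state=(1.225, -0.359)
t=0.600: state=(1.134, -0.551)
t=0.800: state=(1.005, -0.743)
t=1.000: state=(0.835, -0.959)
t=1.200: state=(0.617, -1.231)
t=1.400: state=(0.337, -1.593)
t=1.600: state=(-0.027, -2.058)
t=1.800: state=(-0.487, -2.528)
t=2.000: state=(-1.015, -2.647)
t=2.200: state=(-1.496, -2.041)
t=2.400: state=(-1.805, -1.048)
t=2.600: state=(-1.932, -0.282)
t=2.800: state=(-1.941, 0.139)
t=3.000: state=(-1.890, 0.353)
t=3.200: state=(-1.806, 0.474)
t=3.400: state=(-1.702, 0.560)
t=3.600: state=(-1.583, 0.638)
t=3.800: state=(-1.447, 0.724)
t=4.000: state=(-1.292, 0.830)
t=4.200: state=(-1.112, 0.972)
t=4.400: state=(-0.899, 1.170)
t=4.600: state=(-0.639, 1.454)
t=4.800: state=(-0.309, 1.862)
t=5.000: state=(0.115, 2.393)
t=5.200: state=(0.645, 2.862)
t=5.400: state=(1.220, 2.748)
t=5.530: state=(1.545, 2.199)
compare at T: x=1.545, y=2.199

largest component: y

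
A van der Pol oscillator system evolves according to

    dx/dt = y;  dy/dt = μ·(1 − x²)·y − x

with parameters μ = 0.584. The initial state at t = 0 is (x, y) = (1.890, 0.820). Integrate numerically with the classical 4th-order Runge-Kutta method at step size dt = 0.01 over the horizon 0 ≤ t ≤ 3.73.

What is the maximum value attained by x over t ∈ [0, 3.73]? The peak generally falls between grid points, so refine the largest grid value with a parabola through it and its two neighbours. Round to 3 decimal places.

t=0.000: state=(1.890, 0.820)
step 1 (dt=0.01): k1=(0.820, -3.122), k2=(0.804, -3.110), k3=(0.804, -3.110), k4=(0.789, -3.097); state += dt/6·(k1+2k2+2k3+k4)
t=0.010: state=(1.898, 0.789)
t=0.020: state=(1.906, 0.758)
t=0.030: state=(1.913, 0.727)
continuing one RK4 step at a time; state shown every 20 steps (Δt=0.2):
t=0.200: state=(1.996, 0.258)
t=0.400: state=(2.003, -0.156)
t=0.600: state=(1.941, -0.447)
t=0.800: state=(1.830, -0.658)
t=1.000: state=(1.681, -0.829)
t=1.200: state=(1.499, -0.985)
t=1.400: state=(1.286, -1.147)
t=1.600: state=(1.039, -1.328)
t=1.800: state=(0.753, -1.540)
t=2.000: state=(0.421, -1.784)
t=2.200: state=(0.039, -2.039)
t=2.400: state=(-0.391, -2.244)
t=2.600: state=(-0.848, -2.280)
t=2.800: state=(-1.284, -2.027)
t=3.000: state=(-1.640, -1.495)
t=3.200: state=(-1.875, -0.854)
t=3.400: state=(-1.987, -0.288)
t=3.600: state=(-1.999, 0.135)
t=3.730: state=(-1.968, 0.339)
largest grid value and its neighbours: x(0.310)=2.01004, x(0.320)=2.01007, x(0.330)=2.00989
parabola through these three points peaks at t≈0.316 with x≈2.01008

max x = 2.010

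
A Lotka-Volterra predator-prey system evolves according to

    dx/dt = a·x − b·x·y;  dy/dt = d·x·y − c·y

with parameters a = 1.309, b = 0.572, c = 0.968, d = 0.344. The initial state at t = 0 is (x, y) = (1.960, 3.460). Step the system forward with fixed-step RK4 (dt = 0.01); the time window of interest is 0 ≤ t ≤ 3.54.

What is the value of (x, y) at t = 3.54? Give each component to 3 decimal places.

t=0.000: state=(1.960, 3.460)
step 1 (dt=0.01): k1=(-1.313, -1.016), k2=(-1.303, -1.023), k3=(-1.303, -1.023), k4=(-1.293, -1.029); state += dt/6·(k1+2k2+2k3+k4)
t=0.010: state=(1.947, 3.450)
t=0.020: state=(1.934, 3.439)
t=0.030: state=(1.921, 3.429)
continuing one RK4 step at a time; state shown every 20 steps (Δt=0.2):
t=0.200: state=(1.736, 3.236)
t=0.400: state=(1.579, 2.988)
t=0.600: state=(1.479, 2.734)
t=0.800: state=(1.426, 2.489)
t=1.000: state=(1.412, 2.261)
t=1.200: state=(1.434, 2.054)
t=1.400: state=(1.489, 1.871)
t=1.600: state=(1.576, 1.713)
t=1.800: state=(1.696, 1.579)
t=2.000: state=(1.852, 1.470)
t=2.200: state=(2.044, 1.385)
t=2.400: state=(2.275, 1.323)
t=2.600: state=(2.547, 1.287)
t=2.800: state=(2.858, 1.277)
t=3.000: state=(3.207, 1.296)
t=3.200: state=(3.583, 1.348)
t=3.400: state=(3.970, 1.441)
t=3.540: state=(4.234, 1.533)

(x, y) = (4.234, 1.533)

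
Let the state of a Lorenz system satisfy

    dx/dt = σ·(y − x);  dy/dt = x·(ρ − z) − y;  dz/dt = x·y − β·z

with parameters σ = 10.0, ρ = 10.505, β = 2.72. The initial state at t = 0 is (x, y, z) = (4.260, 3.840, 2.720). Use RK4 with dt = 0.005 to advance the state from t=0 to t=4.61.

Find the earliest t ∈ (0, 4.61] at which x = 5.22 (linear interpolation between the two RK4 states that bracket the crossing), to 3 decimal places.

t=0.000: state=(4.260, 3.840, 2.720)
step 1 (dt=0.005): k1=(-4.200, 29.324, 8.960), k2=(-3.362, 29.074, 9.170), k3=(-3.389, 29.089, 9.174), k4=(-2.576, 28.852, 9.387); state += dt/6·(k1+2k2+2k3+k4)
t=0.005: state=(4.243, 3.985, 2.766)
t=0.010: state=(4.234, 4.129, 2.814)
t=0.015: state=(4.232, 4.270, 2.864)
t=0.110: state=(5.153, 6.765, 4.378)
next step: t=0.115: state=(5.235, 6.888, 4.495) — x has crossed 5.22
linear interpolation between t=0.110 (5.15312) and t=0.115 (5.23475) → t≈0.114

t = 0.114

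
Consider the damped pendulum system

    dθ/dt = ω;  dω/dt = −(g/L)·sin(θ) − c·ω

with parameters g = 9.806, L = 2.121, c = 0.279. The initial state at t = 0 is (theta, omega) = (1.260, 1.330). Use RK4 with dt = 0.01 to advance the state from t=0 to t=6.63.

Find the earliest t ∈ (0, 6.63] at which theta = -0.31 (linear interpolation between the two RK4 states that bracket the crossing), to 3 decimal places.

t=0.000: state=(1.260, 1.330)
step 1 (dt=0.01): k1=(1.330, -4.773), k2=(1.306, -4.776), k3=(1.306, -4.775), k4=(1.282, -4.778); state += dt/6·(k1+2k2+2k3+k4)
t=0.010: state=(1.273, 1.282)
t=0.020: state=(1.286, 1.234)
t=0.030: state=(1.298, 1.187)
continuing one RK4 step at a time; state shown every 25 steps (Δt=0.25):
t=0.250: state=(1.444, 0.146)
t=0.500: state=(1.339, -0.966)
t=0.750: state=(0.973, -1.925)
t=1.000: state=(0.408, -2.504)
t=1.250: state=(-0.224, -2.431)
t=1.280: state=(-0.296, -2.375)
next step: t=1.290: state=(-0.319, -2.355) — theta has crossed -0.31
linear interpolation between t=1.280 (-0.29570) and t=1.290 (-0.31935) → t≈1.286

t = 1.286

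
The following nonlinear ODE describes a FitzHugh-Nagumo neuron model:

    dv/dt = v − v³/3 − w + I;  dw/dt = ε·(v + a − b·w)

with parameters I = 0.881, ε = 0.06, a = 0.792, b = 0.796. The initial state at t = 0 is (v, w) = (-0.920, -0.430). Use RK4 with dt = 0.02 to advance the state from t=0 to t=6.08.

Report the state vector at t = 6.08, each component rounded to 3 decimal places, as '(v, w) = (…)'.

(v, w) = (1.959, 0.386)

t=0.000: state=(-0.920, -0.430)
step 1 (dt=0.02): k1=(0.651, 0.013), k2=(0.651, 0.013), k3=(0.651, 0.013), k4=(0.652, 0.014); state += dt/6·(k1+2k2+2k3+k4)
t=0.020: state=(-0.907, -0.430)
t=0.040: state=(-0.894, -0.429)
t=0.060: state=(-0.881, -0.429)
continuing one RK4 step at a time; state shown every 10 steps (Δt=0.2):
t=0.200: state=(-0.787, -0.427)
t=0.400: state=(-0.645, -0.422)
t=0.600: state=(-0.486, -0.415)
t=0.800: state=(-0.302, -0.406)
t=1.000: state=(-0.085, -0.395)
t=1.200: state=(0.178, -0.382)
t=1.400: state=(0.492, -0.365)
t=1.600: state=(0.851, -0.344)
t=1.800: state=(1.224, -0.319)
t=2.000: state=(1.557, -0.289)
t=2.200: state=(1.803, -0.257)
t=2.400: state=(1.956, -0.223)
t=2.600: state=(2.038, -0.187)
t=2.800: state=(2.077, -0.151)
t=3.000: state=(2.092, -0.115)
t=3.200: state=(2.095, -0.080)
t=3.400: state=(2.091, -0.045)
t=3.600: state=(2.083, -0.010)
t=3.800: state=(2.075, 0.025)
t=4.000: state=(2.065, 0.058)
t=4.200: state=(2.055, 0.092)
t=4.400: state=(2.045, 0.125)
t=4.600: state=(2.035, 0.158)
t=4.800: state=(2.025, 0.190)
t=5.000: state=(2.015, 0.222)
t=5.200: state=(2.004, 0.253)
t=5.400: state=(1.994, 0.284)
t=5.600: state=(1.984, 0.314)
t=5.800: state=(1.973, 0.345)
t=6.000: state=(1.963, 0.374)
t=6.080: state=(1.959, 0.386)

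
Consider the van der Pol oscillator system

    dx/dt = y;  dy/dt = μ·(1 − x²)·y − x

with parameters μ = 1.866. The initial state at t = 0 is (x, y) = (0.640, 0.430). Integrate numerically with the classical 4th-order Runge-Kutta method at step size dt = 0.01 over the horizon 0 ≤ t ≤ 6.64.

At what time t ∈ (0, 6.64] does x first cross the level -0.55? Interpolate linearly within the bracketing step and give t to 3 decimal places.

t=0.000: state=(0.640, 0.430)
step 1 (dt=0.01): k1=(0.430, -0.166), k2=(0.429, -0.172), k3=(0.429, -0.172), k4=(0.428, -0.177); state += dt/6·(k1+2k2+2k3+k4)
t=0.010: state=(0.644, 0.428)
t=0.020: state=(0.649, 0.426)
t=0.030: state=(0.653, 0.425)
continuing one RK4 step at a time; state shown every 25 steps (Δt=0.25):
t=0.250: state=(0.739, 0.354)
t=0.500: state=(0.812, 0.213)
t=0.750: state=(0.842, 0.024)
t=1.000: state=(0.821, -0.198)
t=1.250: state=(0.741, -0.453)
t=1.500: state=(0.589, -0.778)
t=1.750: state=(0.339, -1.260)
t=2.000: state=(-0.066, -2.029)
t=2.200: state=(-0.547, -2.766)
next step: t=2.210: state=(-0.575, -2.796) — x has crossed -0.55
linear interpolation between t=2.200 (-0.54691) and t=2.210 (-0.57472) → t≈2.201

t = 2.201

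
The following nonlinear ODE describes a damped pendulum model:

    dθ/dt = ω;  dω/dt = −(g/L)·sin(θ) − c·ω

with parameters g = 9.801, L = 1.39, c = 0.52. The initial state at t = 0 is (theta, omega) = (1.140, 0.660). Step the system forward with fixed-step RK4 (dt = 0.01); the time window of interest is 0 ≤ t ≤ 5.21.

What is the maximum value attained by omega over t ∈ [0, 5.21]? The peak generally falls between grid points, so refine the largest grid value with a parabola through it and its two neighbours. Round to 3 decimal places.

max omega = 1.840

t=0.000: state=(1.140, 0.660)
step 1 (dt=0.01): k1=(0.660, -6.750), k2=(0.626, -6.742), k3=(0.626, -6.742), k4=(0.593, -6.733); state += dt/6·(k1+2k2+2k3+k4)
t=0.010: state=(1.146, 0.593)
t=0.020: state=(1.152, 0.525)
t=0.030: state=(1.157, 0.458)
continuing one RK4 step at a time; state shown every 20 steps (Δt=0.2):
t=0.200: state=(1.140, -0.634)
t=0.400: state=(0.900, -1.721)
t=0.600: state=(0.479, -2.405)
t=0.800: state=(-0.020, -2.464)
t=1.000: state=(-0.464, -1.885)
t=1.200: state=(-0.748, -0.919)
t=1.400: state=(-0.825, 0.137)
t=1.600: state=(-0.702, 1.063)
t=1.800: state=(-0.421, 1.678)
t=2.000: state=(-0.062, 1.830)
t=2.200: state=(0.278, 1.494)
t=2.400: state=(0.513, 0.815)
t=2.600: state=(0.596, 0.014)
t=2.800: state=(0.523, -0.711)
t=3.000: state=(0.327, -1.201)
t=3.200: state=(0.066, -1.343)
t=3.400: state=(-0.186, -1.123)
t=3.600: state=(-0.365, -0.636)
t=3.800: state=(-0.433, -0.040)
t=4.000: state=(-0.384, 0.507)
t=4.200: state=(-0.242, 0.875)
t=4.400: state=(-0.052, 0.985)
t=4.600: state=(0.134, 0.827)
t=4.800: state=(0.266, 0.470)
t=5.000: state=(0.316, 0.030)
t=5.200: state=(0.280, -0.375)
t=5.210: state=(0.276, -0.392)
largest grid value and its neighbours: omega(1.950)=1.83953, omega(1.960)=1.84011, omega(1.970)=1.83941
parabola through these three points peaks at t≈1.960 with omega≈1.84012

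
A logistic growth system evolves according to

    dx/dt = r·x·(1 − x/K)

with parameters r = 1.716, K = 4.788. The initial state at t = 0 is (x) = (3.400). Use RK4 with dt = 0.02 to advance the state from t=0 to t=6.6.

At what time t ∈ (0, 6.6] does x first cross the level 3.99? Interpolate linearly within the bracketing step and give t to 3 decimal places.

t=0.000: state=(3.400)
step 1 (dt=0.02): k1=(1.691), k2=(1.679), k3=(1.679), k4=(1.667); state += dt/6·(k1+2k2+2k3+k4)
t=0.020: state=(3.434)
t=0.040: state=(3.467)
t=0.060: state=(3.499)
t=0.400: state=(3.972)
next step: t=0.420: state=(3.995) — x has crossed 3.99
linear interpolation between t=0.400 (3.97180) and t=0.420 (3.99477) → t≈0.416

t = 0.416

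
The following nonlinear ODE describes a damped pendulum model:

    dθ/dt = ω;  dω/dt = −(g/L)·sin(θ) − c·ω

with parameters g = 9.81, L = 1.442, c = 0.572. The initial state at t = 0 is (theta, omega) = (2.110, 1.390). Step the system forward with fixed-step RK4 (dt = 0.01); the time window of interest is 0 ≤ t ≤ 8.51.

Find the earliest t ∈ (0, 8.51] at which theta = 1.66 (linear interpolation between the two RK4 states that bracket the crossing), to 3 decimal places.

t=0.000: state=(2.110, 1.390)
step 1 (dt=0.01): k1=(1.390, -6.633), k2=(1.357, -6.590), k3=(1.357, -6.590), k4=(1.324, -6.547); state += dt/6·(k1+2k2+2k3+k4)
t=0.010: state=(2.124, 1.324)
t=0.020: state=(2.136, 1.259)
t=0.030: state=(2.149, 1.195)
continuing one RK4 step at a time; state shown every 50 steps (Δt=0.5):
t=0.500: state=(2.097, -1.320)
t=0.720: state=(1.680, -2.482)
next step: t=0.730: state=(1.655, -2.536) — theta has crossed 1.66
linear interpolation between t=0.720 (1.68003) and t=0.730 (1.65494) → t≈0.728

t = 0.728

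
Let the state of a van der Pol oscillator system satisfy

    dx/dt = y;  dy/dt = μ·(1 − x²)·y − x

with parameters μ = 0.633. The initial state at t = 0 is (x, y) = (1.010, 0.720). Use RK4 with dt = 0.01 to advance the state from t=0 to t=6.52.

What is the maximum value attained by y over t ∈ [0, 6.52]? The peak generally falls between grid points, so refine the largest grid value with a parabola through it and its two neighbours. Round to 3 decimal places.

t=0.000: state=(1.010, 0.720)
step 1 (dt=0.01): k1=(0.720, -1.019), k2=(0.715, -1.026), k3=(0.715, -1.026), k4=(0.710, -1.033); state += dt/6·(k1+2k2+2k3+k4)
t=0.010: state=(1.017, 0.710)
t=0.020: state=(1.024, 0.699)
t=0.030: state=(1.031, 0.689)
continuing one RK4 step at a time; state shown every 25 steps (Δt=0.25):
t=0.250: state=(1.155, 0.432)
t=0.500: state=(1.224, 0.115)
t=0.750: state=(1.214, -0.188)
t=1.000: state=(1.132, -0.463)
t=1.250: state=(0.984, -0.718)
t=1.500: state=(0.773, -0.969)
t=1.750: state=(0.498, -1.232)
t=2.000: state=(0.156, -1.506)
t=2.250: state=(-0.252, -1.750)
t=2.500: state=(-0.707, -1.847)
t=2.750: state=(-1.151, -1.648)
t=3.000: state=(-1.504, -1.141)
t=3.250: state=(-1.712, -0.526)
t=3.500: state=(-1.776, -0.005)
t=3.750: state=(-1.727, 0.371)
t=4.000: state=(-1.599, 0.644)
t=4.250: state=(-1.409, 0.870)
t=4.500: state=(-1.164, 1.090)
t=4.750: state=(-0.861, 1.338)
t=5.000: state=(-0.491, 1.634)
t=5.250: state=(-0.042, 1.961)
t=5.500: state=(0.484, 2.216)
t=5.750: state=(1.041, 2.164)
t=6.000: state=(1.525, 1.636)
t=6.250: state=(1.837, 0.850)
t=6.500: state=(1.960, 0.169)
t=6.520: state=(1.963, 0.125)
largest grid value and its neighbours: y(5.590)=2.24692, y(5.600)=2.24728, y(5.610)=2.24697
parabola through these three points peaks at t≈5.600 with y≈2.24728

max y = 2.247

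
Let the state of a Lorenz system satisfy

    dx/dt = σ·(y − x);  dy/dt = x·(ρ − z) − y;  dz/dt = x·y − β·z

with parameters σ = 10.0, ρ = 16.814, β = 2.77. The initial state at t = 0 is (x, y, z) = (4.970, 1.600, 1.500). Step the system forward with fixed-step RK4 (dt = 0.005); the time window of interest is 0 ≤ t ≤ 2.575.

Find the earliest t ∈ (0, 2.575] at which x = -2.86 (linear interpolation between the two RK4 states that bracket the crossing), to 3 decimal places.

t = 1.052

t=0.000: state=(4.970, 1.600, 1.500)
step 1 (dt=0.005): k1=(-33.700, 74.511, 3.797), k2=(-30.995, 72.988, 4.546), k3=(-31.100, 73.086, 4.534), k4=(-28.491, 71.655, 5.245); state += dt/6·(k1+2k2+2k3+k4)
t=0.005: state=(4.815, 1.965, 1.523)
t=0.010: state=(4.684, 2.317, 1.552)
t=0.015: state=(4.577, 2.658, 1.588)
continuing one RK4 step at a time; state shown every 20 steps (Δt=0.1):
t=0.100: state=(5.188, 7.871, 3.144)
t=0.200: state=(9.299, 14.316, 9.631)
t=0.300: state=(12.885, 13.362, 22.465)
t=0.400: state=(9.245, 2.865, 25.188)
t=0.500: state=(3.458, -0.891, 19.401)
t=0.600: state=(0.655, -0.911, 14.556)
t=0.700: state=(-0.281, -0.813, 11.028)
t=0.800: state=(-0.698, -1.089, 8.402)
t=0.900: state=(-1.187, -1.825, 6.488)
t=1.000: state=(-2.090, -3.331, 5.283)
t=1.050: state=(-2.827, -4.559, 5.052)
next step: t=1.055: state=(-2.915, -4.705, 5.049) — x has crossed -2.86
linear interpolation between t=1.050 (-2.82714) and t=1.055 (-2.91518) → t≈1.052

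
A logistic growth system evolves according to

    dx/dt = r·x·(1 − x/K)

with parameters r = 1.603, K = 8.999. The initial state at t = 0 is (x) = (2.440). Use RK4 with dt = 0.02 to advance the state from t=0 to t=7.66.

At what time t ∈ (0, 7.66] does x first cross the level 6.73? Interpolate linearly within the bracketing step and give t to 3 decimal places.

t = 1.295

t=0.000: state=(2.440)
step 1 (dt=0.02): k1=(2.851), k2=(2.872), k3=(2.872), k4=(2.892); state += dt/6·(k1+2k2+2k3+k4)
t=0.020: state=(2.497)
t=0.040: state=(2.556)
t=0.060: state=(2.615)
continuing one RK4 step at a time; state shown every 25 steps (Δt=0.5):
t=0.500: state=(4.079)
t=1.000: state=(5.839)
t=1.280: state=(6.689)
next step: t=1.300: state=(6.743) — x has crossed 6.73
linear interpolation between t=1.280 (6.68863) and t=1.300 (6.74325) → t≈1.295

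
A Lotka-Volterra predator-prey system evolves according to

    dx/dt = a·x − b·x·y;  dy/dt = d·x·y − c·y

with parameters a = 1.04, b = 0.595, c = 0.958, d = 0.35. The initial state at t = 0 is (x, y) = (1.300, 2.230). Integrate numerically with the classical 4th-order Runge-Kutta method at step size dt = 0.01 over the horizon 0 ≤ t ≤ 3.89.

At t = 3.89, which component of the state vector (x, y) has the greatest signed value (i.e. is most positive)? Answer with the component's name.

largest component: x

t=0.000: state=(1.300, 2.230)
step 1 (dt=0.01): k1=(-0.373, -1.122), k2=(-0.368, -1.120), k3=(-0.368, -1.120), k4=(-0.363, -1.119); state += dt/6·(k1+2k2+2k3+k4)
t=0.010: state=(1.296, 2.219)
t=0.020: state=(1.293, 2.208)
t=0.030: state=(1.289, 2.196)
continuing one RK4 step at a time; state shown every 20 steps (Δt=0.2):
t=0.200: state=(1.244, 2.012)
t=0.400: state=(1.220, 1.811)
t=0.600: state=(1.224, 1.628)
t=0.800: state=(1.254, 1.466)
t=1.000: state=(1.308, 1.324)
t=1.200: state=(1.386, 1.201)
t=1.400: state=(1.489, 1.096)
t=1.600: state=(1.618, 1.009)
t=1.800: state=(1.774, 0.938)
t=2.000: state=(1.961, 0.882)
t=2.200: state=(2.179, 0.842)
t=2.400: state=(2.431, 0.817)
t=2.600: state=(2.718, 0.807)
t=2.800: state=(3.039, 0.815)
t=3.000: state=(3.391, 0.843)
t=3.200: state=(3.766, 0.894)
t=3.400: state=(4.151, 0.973)
t=3.600: state=(4.522, 1.089)
t=3.800: state=(4.847, 1.248)
t=3.890: state=(4.967, 1.337)
compare at T: x=4.967, y=1.337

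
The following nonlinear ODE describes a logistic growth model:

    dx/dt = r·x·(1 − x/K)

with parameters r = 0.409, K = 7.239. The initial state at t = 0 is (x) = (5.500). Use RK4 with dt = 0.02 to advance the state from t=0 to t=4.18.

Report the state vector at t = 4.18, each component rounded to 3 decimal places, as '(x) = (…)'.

(x) = (6.847)

t=0.000: state=(5.500)
step 1 (dt=0.02): k1=(0.540), k2=(0.539), k3=(0.539), k4=(0.538); state += dt/6·(k1+2k2+2k3+k4)
t=0.020: state=(5.511)
t=0.040: state=(5.522)
t=0.060: state=(5.532)
continuing one RK4 step at a time; state shown every 10 steps (Δt=0.2):
t=0.200: state=(5.606)
t=0.400: state=(5.707)
t=0.600: state=(5.803)
t=0.800: state=(5.895)
t=1.000: state=(5.982)
t=1.200: state=(6.065)
t=1.400: state=(6.143)
t=1.600: state=(6.217)
t=1.800: state=(6.287)
t=2.000: state=(6.353)
t=2.200: state=(6.414)
t=2.400: state=(6.472)
t=2.600: state=(6.526)
t=2.800: state=(6.577)
t=3.000: state=(6.625)
t=3.200: state=(6.669)
t=3.400: state=(6.711)
t=3.600: state=(6.749)
t=3.800: state=(6.786)
t=4.000: state=(6.819)
t=4.180: state=(6.847)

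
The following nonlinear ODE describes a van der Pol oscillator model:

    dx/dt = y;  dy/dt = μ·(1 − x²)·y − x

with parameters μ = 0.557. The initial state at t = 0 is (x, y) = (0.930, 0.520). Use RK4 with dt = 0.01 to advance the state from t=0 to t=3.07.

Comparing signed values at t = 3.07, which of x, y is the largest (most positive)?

t=0.000: state=(0.930, 0.520)
step 1 (dt=0.01): k1=(0.520, -0.891), k2=(0.516, -0.895), k3=(0.516, -0.895), k4=(0.511, -0.899); state += dt/6·(k1+2k2+2k3+k4)
t=0.010: state=(0.935, 0.511)
t=0.020: state=(0.940, 0.502)
t=0.030: state=(0.945, 0.493)
continuing one RK4 step at a time; state shown every 10 steps (Δt=0.1):
t=0.100: state=(0.977, 0.427)
t=0.200: state=(1.015, 0.327)
t=0.300: state=(1.043, 0.223)
t=0.400: state=(1.060, 0.117)
t=0.500: state=(1.066, 0.010)
t=0.600: state=(1.062, -0.096)
t=0.700: state=(1.047, -0.200)
t=0.800: state=(1.022, -0.303)
t=0.900: state=(0.987, -0.403)
t=1.000: state=(0.941, -0.502)
t=1.100: state=(0.886, -0.598)
t=1.200: state=(0.822, -0.693)
t=1.300: state=(0.748, -0.788)
t=1.400: state=(0.664, -0.882)
t=1.500: state=(0.571, -0.975)
t=1.600: state=(0.469, -1.069)
t=1.700: state=(0.358, -1.162)
t=1.800: state=(0.237, -1.253)
t=1.900: state=(0.107, -1.340)
t=2.000: state=(-0.031, -1.421)
t=2.100: state=(-0.177, -1.491)
t=2.200: state=(-0.328, -1.544)
t=2.300: state=(-0.485, -1.576)
t=2.400: state=(-0.643, -1.580)
t=2.500: state=(-0.800, -1.549)
t=2.600: state=(-0.951, -1.481)
t=2.700: state=(-1.094, -1.375)
t=2.800: state=(-1.225, -1.234)
t=2.900: state=(-1.340, -1.064)
t=3.000: state=(-1.437, -0.875)
t=3.070: state=(-1.494, -0.736)
compare at T: x=-1.494, y=-0.736

largest component: y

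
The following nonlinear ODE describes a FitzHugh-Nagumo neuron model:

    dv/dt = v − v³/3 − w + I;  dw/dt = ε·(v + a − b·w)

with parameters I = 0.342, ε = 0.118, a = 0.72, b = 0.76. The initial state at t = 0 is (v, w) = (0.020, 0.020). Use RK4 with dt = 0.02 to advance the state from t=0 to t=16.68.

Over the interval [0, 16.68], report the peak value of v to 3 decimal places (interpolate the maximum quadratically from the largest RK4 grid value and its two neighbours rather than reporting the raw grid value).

max v = 1.599

t=0.000: state=(0.020, 0.020)
step 1 (dt=0.02): k1=(0.342, 0.086), k2=(0.345, 0.086), k3=(0.345, 0.086), k4=(0.347, 0.086); state += dt/6·(k1+2k2+2k3+k4)
t=0.020: state=(0.027, 0.022)
t=0.040: state=(0.034, 0.023)
t=0.060: state=(0.041, 0.025)
continuing one RK4 step at a time; state shown every 50 steps (Δt=1):
t=1.000: state=(0.525, 0.127)
t=2.000: state=(1.273, 0.300)
t=3.000: state=(1.591, 0.523)
t=4.000: state=(1.556, 0.739)
t=5.000: state=(1.437, 0.926)
t=6.000: state=(1.288, 1.081)
t=7.000: state=(1.105, 1.205)
t=8.000: state=(0.855, 1.294)
t=9.000: state=(0.435, 1.340)
t=10.000: state=(-0.530, 1.308)
t=11.000: state=(-1.825, 1.134)
t=12.000: state=(-1.976, 0.898)
t=13.000: state=(-1.911, 0.683)
t=14.000: state=(-1.836, 0.494)
t=15.000: state=(-1.762, 0.330)
t=16.000: state=(-1.689, 0.188)
t=16.680: state=(-1.641, 0.103)
largest grid value and its neighbours: v(3.220)=1.59881, v(3.240)=1.59888, v(3.260)=1.59887
parabola through these three points peaks at t≈3.247 with v≈1.59889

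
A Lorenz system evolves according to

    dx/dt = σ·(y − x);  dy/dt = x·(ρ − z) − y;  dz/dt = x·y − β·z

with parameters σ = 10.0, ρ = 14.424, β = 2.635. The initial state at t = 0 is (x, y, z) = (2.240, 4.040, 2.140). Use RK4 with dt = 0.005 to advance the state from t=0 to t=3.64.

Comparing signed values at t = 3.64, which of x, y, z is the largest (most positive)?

largest component: z

t=0.000: state=(2.240, 4.040, 2.140)
step 1 (dt=0.005): k1=(18.000, 23.476, 3.411), k2=(18.137, 23.951, 3.704), k3=(18.145, 23.952, 3.706), k4=(18.290, 24.428, 4.008); state += dt/6·(k1+2k2+2k3+k4)
t=0.005: state=(2.331, 4.160, 2.159)
t=0.010: state=(2.423, 4.284, 2.180)
t=0.015: state=(2.517, 4.414, 2.205)
continuing one RK4 step at a time; state shown every 40 steps (Δt=0.2):
t=0.200: state=(7.983, 11.887, 8.011)
t=0.400: state=(9.368, 5.213, 21.581)
t=0.600: state=(1.909, 0.098, 14.077)
t=0.800: state=(0.602, 0.589, 8.352)
t=1.000: state=(1.097, 1.618, 5.067)
t=1.200: state=(3.179, 4.966, 4.061)
t=1.400: state=(8.719, 11.822, 11.004)
t=1.600: state=(8.003, 4.159, 20.098)
t=1.800: state=(2.222, 0.975, 13.151)
t=2.000: state=(1.647, 2.002, 8.128)
t=2.200: state=(3.430, 4.974, 6.135)
t=2.400: state=(7.964, 10.459, 11.084)
t=2.600: state=(8.117, 5.427, 18.958)
t=2.800: state=(3.250, 1.981, 13.660)
t=3.000: state=(2.725, 3.228, 9.097)
t=3.200: state=(4.999, 6.777, 8.358)
t=3.400: state=(8.548, 9.382, 14.755)
t=3.600: state=(6.264, 4.063, 16.905)
t=3.640: state=(5.419, 3.431, 16.038)
compare at T: x=5.419, y=3.431, z=16.038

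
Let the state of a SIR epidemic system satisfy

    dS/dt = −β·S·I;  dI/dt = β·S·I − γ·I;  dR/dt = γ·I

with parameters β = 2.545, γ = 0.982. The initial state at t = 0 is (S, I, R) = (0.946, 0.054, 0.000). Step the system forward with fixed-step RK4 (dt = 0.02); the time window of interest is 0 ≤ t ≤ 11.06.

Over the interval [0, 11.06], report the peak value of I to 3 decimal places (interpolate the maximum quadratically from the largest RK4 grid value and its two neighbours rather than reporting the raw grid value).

t=0.000: state=(0.946, 0.054, 0.000)
step 1 (dt=0.02): k1=(-0.130, 0.077, 0.053), k2=(-0.132, 0.078, 0.054), k3=(-0.132, 0.078, 0.054), k4=(-0.133, 0.079, 0.055); state += dt/6·(k1+2k2+2k3+k4)
t=0.020: state=(0.943, 0.056, 0.001)
t=0.040: state=(0.941, 0.057, 0.002)
t=0.060: state=(0.938, 0.059, 0.003)
continuing one RK4 step at a time; state shown every 25 steps (Δt=0.5):
t=0.500: state=(0.857, 0.105, 0.038)
t=1.000: state=(0.718, 0.175, 0.106)
t=1.500: state=(0.550, 0.241, 0.209)
t=2.000: state=(0.396, 0.268, 0.336)
t=2.500: state=(0.283, 0.251, 0.465)
t=3.000: state=(0.211, 0.210, 0.579)
t=3.500: state=(0.166, 0.163, 0.671)
t=4.000: state=(0.139, 0.121, 0.740)
t=4.500: state=(0.122, 0.087, 0.791)
t=5.000: state=(0.111, 0.062, 0.827)
t=5.500: state=(0.104, 0.043, 0.853)
t=6.000: state=(0.099, 0.030, 0.871)
t=6.500: state=(0.096, 0.021, 0.883)
t=7.000: state=(0.094, 0.014, 0.892)
t=7.500: state=(0.092, 0.010, 0.898)
t=8.000: state=(0.091, 0.007, 0.902)
t=8.500: state=(0.091, 0.005, 0.905)
t=9.000: state=(0.090, 0.003, 0.906)
t=9.500: state=(0.090, 0.002, 0.908)
t=10.000: state=(0.090, 0.002, 0.909)
t=10.500: state=(0.090, 0.001, 0.909)
t=11.000: state=(0.090, 0.001, 0.910)
t=11.060: state=(0.090, 0.001, 0.910)
largest grid value and its neighbours: I(2.020)=0.26809, I(2.040)=0.26812, I(2.060)=0.26807
parabola through these three points peaks at t≈2.037 with I≈0.26812

max I = 0.268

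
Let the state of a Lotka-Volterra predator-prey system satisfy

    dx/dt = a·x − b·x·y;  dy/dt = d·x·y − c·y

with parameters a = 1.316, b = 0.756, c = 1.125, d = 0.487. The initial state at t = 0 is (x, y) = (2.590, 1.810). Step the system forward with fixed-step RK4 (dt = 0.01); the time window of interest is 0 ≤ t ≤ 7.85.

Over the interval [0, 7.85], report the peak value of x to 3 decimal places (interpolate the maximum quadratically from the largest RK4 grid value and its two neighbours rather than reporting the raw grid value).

max x = 2.609

t=0.000: state=(2.590, 1.810)
step 1 (dt=0.01): k1=(-0.136, 0.247), k2=(-0.138, 0.246), k3=(-0.138, 0.246), k4=(-0.140, 0.246); state += dt/6·(k1+2k2+2k3+k4)
t=0.010: state=(2.589, 1.812)
t=0.020: state=(2.587, 1.815)
t=0.030: state=(2.586, 1.817)
continuing one RK4 step at a time; state shown every 50 steps (Δt=0.5):
t=0.500: state=(2.470, 1.913)
t=1.000: state=(2.293, 1.948)
t=1.500: state=(2.135, 1.901)
t=2.000: state=(2.046, 1.799)
t=2.500: state=(2.046, 1.684)
t=3.000: state=(2.130, 1.593)
t=3.500: state=(2.275, 1.550)
t=4.000: state=(2.441, 1.568)
t=4.500: state=(2.571, 1.647)
t=5.000: state=(2.606, 1.767)
t=5.500: state=(2.521, 1.884)
t=6.000: state=(2.355, 1.946)
t=6.500: state=(2.183, 1.925)
t=7.000: state=(2.067, 1.837)
t=7.500: state=(2.036, 1.722)
t=7.850: state=(2.068, 1.647)
largest grid value and its neighbours: x(4.890)=2.60871, x(4.900)=2.60872, x(4.910)=2.60867
parabola through these three points peaks at t≈4.896 with x≈2.60872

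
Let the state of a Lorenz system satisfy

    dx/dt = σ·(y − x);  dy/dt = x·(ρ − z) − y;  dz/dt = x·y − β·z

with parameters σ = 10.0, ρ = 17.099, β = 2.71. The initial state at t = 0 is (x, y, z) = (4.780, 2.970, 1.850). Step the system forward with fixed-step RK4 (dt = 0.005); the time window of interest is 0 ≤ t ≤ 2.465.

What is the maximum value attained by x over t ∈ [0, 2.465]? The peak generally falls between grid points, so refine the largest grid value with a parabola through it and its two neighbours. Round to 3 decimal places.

t=0.000: state=(4.780, 2.970, 1.850)
step 1 (dt=0.005): k1=(-18.100, 69.920, 9.183), k2=(-15.899, 68.947, 9.814), k3=(-15.979, 69.025, 9.816), k4=(-13.850, 68.126, 10.435); state += dt/6·(k1+2k2+2k3+k4)
t=0.005: state=(4.700, 3.315, 1.899)
t=0.010: state=(4.641, 3.652, 1.954)
t=0.015: state=(4.601, 3.982, 2.016)
continuing one RK4 step at a time; state shown every 20 steps (Δt=0.1):
t=0.100: state=(6.014, 9.450, 4.259)
t=0.200: state=(10.579, 15.443, 12.781)
t=0.300: state=(12.768, 10.864, 25.141)
t=0.400: state=(7.591, 1.041, 24.297)
t=0.500: state=(2.380, -1.143, 18.390)
t=0.600: state=(0.193, -0.998, 13.922)
t=0.700: state=(-0.552, -1.036, 10.639)
t=0.800: state=(-1.012, -1.524, 8.202)
t=0.900: state=(-1.701, -2.630, 6.499)
t=1.000: state=(-3.018, -4.814, 5.719)
t=1.100: state=(-5.486, -8.695, 6.887)
t=1.200: state=(-9.247, -13.143, 12.604)
t=1.300: state=(-11.568, -11.333, 21.932)
t=1.400: state=(-8.570, -3.784, 23.536)
t=1.500: state=(-4.166, -0.747, 18.998)
t=1.600: state=(-1.930, -0.708, 14.643)
t=1.700: state=(-1.343, -1.246, 11.295)
t=1.800: state=(-1.568, -2.086, 8.819)
t=1.900: state=(-2.400, -3.589, 7.211)
t=2.000: state=(-4.077, -6.321, 6.898)
t=2.100: state=(-6.976, -10.465, 9.392)
t=2.200: state=(-10.364, -12.932, 16.641)
t=2.300: state=(-10.560, -8.119, 23.170)
t=2.400: state=(-6.716, -2.489, 21.498)
t=2.465: state=(-4.315, -1.286, 18.601)
largest grid value and its neighbours: x(0.275)=12.94599, x(0.280)=12.95801, x(0.285)=12.94645
parabola through these three points peaks at t≈0.280 with x≈12.95801

max x = 12.958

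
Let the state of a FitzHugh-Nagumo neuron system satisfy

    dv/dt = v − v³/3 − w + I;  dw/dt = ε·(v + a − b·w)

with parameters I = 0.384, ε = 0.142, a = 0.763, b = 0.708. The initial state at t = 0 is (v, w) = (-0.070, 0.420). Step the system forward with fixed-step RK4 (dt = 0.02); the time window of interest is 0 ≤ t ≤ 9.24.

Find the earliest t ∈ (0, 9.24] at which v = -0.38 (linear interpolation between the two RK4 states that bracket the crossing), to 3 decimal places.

t = 1.241

t=0.000: state=(-0.070, 0.420)
step 1 (dt=0.02): k1=(-0.106, 0.056), k2=(-0.108, 0.056), k3=(-0.108, 0.056), k4=(-0.109, 0.056); state += dt/6·(k1+2k2+2k3+k4)
t=0.020: state=(-0.072, 0.421)
t=0.040: state=(-0.074, 0.422)
t=0.060: state=(-0.077, 0.423)
continuing one RK4 step at a time; state shown every 25 steps (Δt=0.5):
t=0.500: state=(-0.146, 0.445)
t=1.000: state=(-0.284, 0.462)
t=1.240: state=(-0.380, 0.465)
next step: t=1.260: state=(-0.389, 0.465) — v has crossed -0.38
linear interpolation between t=1.240 (-0.37966) and t=1.260 (-0.38859) → t≈1.241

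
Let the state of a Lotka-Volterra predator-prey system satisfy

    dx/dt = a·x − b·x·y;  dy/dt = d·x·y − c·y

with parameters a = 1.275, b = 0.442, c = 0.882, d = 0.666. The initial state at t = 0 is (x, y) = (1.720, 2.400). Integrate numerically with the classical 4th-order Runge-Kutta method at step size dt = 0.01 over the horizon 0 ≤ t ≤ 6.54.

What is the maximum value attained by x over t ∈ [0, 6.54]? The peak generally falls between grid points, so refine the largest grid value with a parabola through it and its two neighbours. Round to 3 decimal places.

t=0.000: state=(1.720, 2.400)
step 1 (dt=0.01): k1=(0.368, 0.632), k2=(0.366, 0.636), k3=(0.366, 0.636), k4=(0.364, 0.640); state += dt/6·(k1+2k2+2k3+k4)
t=0.010: state=(1.724, 2.406)
t=0.020: state=(1.727, 2.413)
t=0.030: state=(1.731, 2.419)
continuing one RK4 step at a time; state shown every 25 steps (Δt=0.25):
t=0.250: state=(1.797, 2.581)
t=0.500: state=(1.837, 2.803)
t=0.750: state=(1.828, 3.053)
t=1.000: state=(1.769, 3.306)
t=1.250: state=(1.667, 3.532)
t=1.500: state=(1.537, 3.700)
t=1.750: state=(1.396, 3.789)
t=2.000: state=(1.262, 3.791)
t=2.250: state=(1.146, 3.715)
t=2.500: state=(1.053, 3.577)
t=2.750: state=(0.985, 3.399)
t=3.000: state=(0.941, 3.199)
t=3.250: state=(0.919, 2.995)
t=3.500: state=(0.918, 2.798)
t=3.750: state=(0.936, 2.619)
t=4.000: state=(0.973, 2.462)
t=4.250: state=(1.027, 2.331)
t=4.500: state=(1.098, 2.231)
t=4.750: state=(1.185, 2.164)
t=5.000: state=(1.286, 2.132)
t=5.250: state=(1.397, 2.138)
t=5.500: state=(1.514, 2.185)
t=5.750: state=(1.628, 2.277)
t=6.000: state=(1.729, 2.416)
t=6.250: state=(1.803, 2.601)
t=6.500: state=(1.838, 2.827)
t=6.540: state=(1.839, 2.866)
largest grid value and its neighbours: x(0.570)=1.83920, x(0.580)=1.83927, x(0.590)=1.83926
parabola through these three points peaks at t≈0.583 with x≈1.83928

max x = 1.839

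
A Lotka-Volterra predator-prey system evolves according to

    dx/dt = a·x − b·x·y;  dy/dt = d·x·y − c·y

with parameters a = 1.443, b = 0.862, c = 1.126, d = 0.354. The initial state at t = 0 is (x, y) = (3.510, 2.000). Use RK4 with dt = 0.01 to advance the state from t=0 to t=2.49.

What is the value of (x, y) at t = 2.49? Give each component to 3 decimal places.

(x, y) = (2.840, 1.393)

t=0.000: state=(3.510, 2.000)
step 1 (dt=0.01): k1=(-0.986, 0.233), k2=(-0.988, 0.230), k3=(-0.988, 0.230), k4=(-0.990, 0.226); state += dt/6·(k1+2k2+2k3+k4)
t=0.010: state=(3.500, 2.002)
t=0.020: state=(3.490, 2.005)
t=0.030: state=(3.480, 2.007)
continuing one RK4 step at a time; state shown every 10 steps (Δt=0.1):
t=0.100: state=(3.410, 2.020)
t=0.200: state=(3.308, 2.033)
t=0.300: state=(3.206, 2.038)
t=0.400: state=(3.107, 2.036)
t=0.500: state=(3.012, 2.028)
t=0.600: state=(2.924, 2.012)
t=0.700: state=(2.842, 1.991)
t=0.800: state=(2.769, 1.965)
t=0.900: state=(2.704, 1.934)
t=1.000: state=(2.647, 1.900)
t=1.100: state=(2.601, 1.863)
t=1.200: state=(2.563, 1.823)
t=1.300: state=(2.535, 1.783)
t=1.400: state=(2.515, 1.742)
t=1.500: state=(2.505, 1.701)
t=1.600: state=(2.503, 1.661)
t=1.700: state=(2.511, 1.622)
t=1.800: state=(2.526, 1.584)
t=1.900: state=(2.550, 1.548)
t=2.000: state=(2.581, 1.515)
t=2.100: state=(2.620, 1.484)
t=2.200: state=(2.667, 1.456)
t=2.300: state=(2.720, 1.431)
t=2.400: state=(2.780, 1.410)
t=2.490: state=(2.840, 1.393)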